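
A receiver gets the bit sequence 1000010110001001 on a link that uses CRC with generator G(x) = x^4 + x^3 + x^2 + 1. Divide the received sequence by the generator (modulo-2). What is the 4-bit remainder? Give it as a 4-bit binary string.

0000

Modulo-2 division of 1000010110001001 by 11101:
  pos 0: 10000 XOR 11101 = 01101
  pos 1: 11011 XOR 11101 = 00110
  pos 3: 11001 XOR 11101 = 00100
  pos 5: 10010 XOR 11101 = 01111
  pos 6: 11110 XOR 11101 = 00011
  pos 9: 11010 XOR 11101 = 00111
  pos 11: 11101 XOR 11101 = 00000
Remainder = 0000 (zero — the frame passes the CRC check).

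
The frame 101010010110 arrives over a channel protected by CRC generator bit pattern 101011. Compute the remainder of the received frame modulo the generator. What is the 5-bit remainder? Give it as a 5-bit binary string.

00000

Modulo-2 division of 101010010110 by 101011:
  pos 0: 101010 XOR 101011 = 000001
  pos 5: 101011 XOR 101011 = 000000
Remainder = 00000 (zero — the frame passes the CRC check).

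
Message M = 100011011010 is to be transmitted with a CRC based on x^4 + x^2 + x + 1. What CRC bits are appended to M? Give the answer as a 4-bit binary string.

0000

Append 4 zeros: 1000110110100000. Divide by 10111 (XOR where the leading bit is 1):
  pos 0: 10001 XOR 10111 = 00110
  pos 2: 11010 XOR 10111 = 01101
  pos 3: 11011 XOR 10111 = 01100
  pos 4: 11001 XOR 10111 = 01110
  pos 5: 11100 XOR 10111 = 01011
  pos 6: 10111 XOR 10111 = 00000
Remainder (last 4 bits) = 0000. This is the CRC / FCS.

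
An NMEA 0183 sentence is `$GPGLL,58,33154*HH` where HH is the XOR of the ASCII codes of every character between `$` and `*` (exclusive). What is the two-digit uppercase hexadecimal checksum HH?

6D

XOR the ASCII codes of the payload characters:
  'G' = 0x47 → acc = 0x47
  'P' = 0x50 → acc = 0x17
  'G' = 0x47 → acc = 0x50
  'L' = 0x4C → acc = 0x1C
  'L' = 0x4C → acc = 0x50
  ',' = 0x2C → acc = 0x7C
  '5' = 0x35 → acc = 0x49
  '8' = 0x38 → acc = 0x71
  ',' = 0x2C → acc = 0x5D
  '3' = 0x33 → acc = 0x6E
  '3' = 0x33 → acc = 0x5D
  '1' = 0x31 → acc = 0x6C
  '5' = 0x35 → acc = 0x59
  '4' = 0x34 → acc = 0x6D
Checksum = 0x6D.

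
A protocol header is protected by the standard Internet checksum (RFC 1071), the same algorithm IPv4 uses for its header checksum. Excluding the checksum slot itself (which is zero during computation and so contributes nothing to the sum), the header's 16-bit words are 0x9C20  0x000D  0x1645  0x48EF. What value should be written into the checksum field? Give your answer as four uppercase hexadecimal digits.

One's-complement addition (fold any carry out of bit 15 back into bit 0):
  0x9C20 + 0x000D = 0x09C2D
  0x9C2D + 0x1645 = 0x0B272
  0xB272 + 0x48EF = 0x0FB61
One's-complement sum = 0xFB61.
Checksum = ~0xFB61 & 0xFFFF = 0x049E.

049E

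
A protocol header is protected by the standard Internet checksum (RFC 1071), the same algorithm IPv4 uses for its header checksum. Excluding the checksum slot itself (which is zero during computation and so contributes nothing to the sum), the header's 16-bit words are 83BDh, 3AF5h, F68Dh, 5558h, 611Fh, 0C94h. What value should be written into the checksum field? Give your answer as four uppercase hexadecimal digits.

One's-complement addition (fold any carry out of bit 15 back into bit 0):
  0x83BD + 0x3AF5 = 0x0BEB2
  0xBEB2 + 0xF68D = 0x1B53F → wrap carry → 0xB540
  0xB540 + 0x5558 = 0x10A98 → wrap carry → 0x0A99
  0x0A99 + 0x611F = 0x06BB8
  0x6BB8 + 0x0C94 = 0x0784C
One's-complement sum = 0x784C.
Checksum = ~0x784C & 0xFFFF = 0x87B3.

87B3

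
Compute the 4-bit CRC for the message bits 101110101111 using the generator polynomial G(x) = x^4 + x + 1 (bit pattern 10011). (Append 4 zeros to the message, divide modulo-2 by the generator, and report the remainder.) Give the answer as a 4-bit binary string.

0101

Append 4 zeros: 1011101011110000. Divide by 10011 (XOR where the leading bit is 1):
  pos 0: 10111 XOR 10011 = 00100
  pos 2: 10001 XOR 10011 = 00010
  pos 5: 10011 XOR 10011 = 00000
  pos 10: 11000 XOR 10011 = 01011
  pos 11: 10110 XOR 10011 = 00101
Remainder (last 4 bits) = 0101. This is the CRC / FCS.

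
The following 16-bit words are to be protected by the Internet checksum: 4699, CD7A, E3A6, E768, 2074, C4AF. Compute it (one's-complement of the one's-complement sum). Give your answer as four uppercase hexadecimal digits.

3BB8

One's-complement addition (fold any carry out of bit 15 back into bit 0):
  0x4699 + 0xCD7A = 0x11413 → wrap carry → 0x1414
  0x1414 + 0xE3A6 = 0x0F7BA
  0xF7BA + 0xE768 = 0x1DF22 → wrap carry → 0xDF23
  0xDF23 + 0x2074 = 0x0FF97
  0xFF97 + 0xC4AF = 0x1C446 → wrap carry → 0xC447
One's-complement sum = 0xC447.
Checksum = ~0xC447 & 0xFFFF = 0x3BB8.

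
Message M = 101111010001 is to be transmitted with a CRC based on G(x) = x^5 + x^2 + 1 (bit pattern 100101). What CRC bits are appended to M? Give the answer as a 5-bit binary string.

01100

Append 5 zeros: 10111101000100000. Divide by 100101 (XOR where the leading bit is 1):
  pos 0: 101111 XOR 100101 = 001010
  pos 2: 101001 XOR 100101 = 001100
  pos 4: 110000 XOR 100101 = 010101
  pos 5: 101010 XOR 100101 = 001111
  pos 7: 111110 XOR 100101 = 011011
  pos 8: 110110 XOR 100101 = 010011
  pos 9: 100110 XOR 100101 = 000011
Remainder (last 5 bits) = 01100. This is the CRC / FCS.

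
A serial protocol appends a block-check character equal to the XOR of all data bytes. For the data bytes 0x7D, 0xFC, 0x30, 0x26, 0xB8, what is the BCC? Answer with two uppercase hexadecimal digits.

2F

XOR the bytes together:
  start with 0x7D
  0x7D ⊕ 0xFC = 0x81
  0x81 ⊕ 0x30 = 0xB1
  0xB1 ⊕ 0x26 = 0x97
  0x97 ⊕ 0xB8 = 0x2F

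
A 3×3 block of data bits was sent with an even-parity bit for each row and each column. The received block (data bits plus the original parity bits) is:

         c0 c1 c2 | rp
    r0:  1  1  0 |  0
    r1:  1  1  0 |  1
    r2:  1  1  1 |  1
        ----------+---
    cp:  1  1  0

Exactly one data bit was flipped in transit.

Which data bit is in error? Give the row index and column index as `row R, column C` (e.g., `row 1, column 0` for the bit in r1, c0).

Recompute each row's even parity and compare to rp:
  r0: data parity 0, sent rp 0 → ok
  r1: data parity 0, sent rp 1 → mismatch
  r2: data parity 1, sent rp 1 → ok
Recompute each column's even parity and compare to cp:
  c0: data parity 1, sent cp 1 → ok
  c1: data parity 1, sent cp 1 → ok
  c2: data parity 1, sent cp 0 → mismatch
Exactly one row (r1) and one column (c2) fail → the flipped bit is at their intersection.

row 1, column 2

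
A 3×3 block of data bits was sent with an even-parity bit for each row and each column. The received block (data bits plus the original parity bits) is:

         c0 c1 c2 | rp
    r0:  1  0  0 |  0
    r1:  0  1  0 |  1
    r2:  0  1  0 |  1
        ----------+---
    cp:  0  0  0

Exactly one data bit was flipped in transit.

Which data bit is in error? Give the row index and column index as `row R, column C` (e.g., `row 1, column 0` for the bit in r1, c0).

Recompute each row's even parity and compare to rp:
  r0: data parity 1, sent rp 0 → mismatch
  r1: data parity 1, sent rp 1 → ok
  r2: data parity 1, sent rp 1 → ok
Recompute each column's even parity and compare to cp:
  c0: data parity 1, sent cp 0 → mismatch
  c1: data parity 0, sent cp 0 → ok
  c2: data parity 0, sent cp 0 → ok
Exactly one row (r0) and one column (c0) fail → the flipped bit is at their intersection.

row 0, column 0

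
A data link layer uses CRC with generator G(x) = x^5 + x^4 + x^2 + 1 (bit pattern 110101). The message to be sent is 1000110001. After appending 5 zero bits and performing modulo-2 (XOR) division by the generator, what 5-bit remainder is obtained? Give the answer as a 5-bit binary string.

Append 5 zeros: 100011000100000. Divide by 110101 (XOR where the leading bit is 1):
  pos 0: 100011 XOR 110101 = 010110
  pos 1: 101100 XOR 110101 = 011001
  pos 2: 110010 XOR 110101 = 000111
  pos 5: 111010 XOR 110101 = 001111
  pos 7: 111100 XOR 110101 = 001001
  pos 9: 100100 XOR 110101 = 010001
Remainder (last 5 bits) = 10001. This is the CRC / FCS.

10001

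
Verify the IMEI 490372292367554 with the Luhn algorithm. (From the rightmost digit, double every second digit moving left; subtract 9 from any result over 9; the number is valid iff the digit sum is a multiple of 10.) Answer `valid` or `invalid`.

valid

From the right, keep odd positions and double even positions (subtract 9 from any doubled value over 9):
  doubled (positions 2,4,...): 1 5 6 9 4 6 9 → sum 40
  kept (positions 1,3,...): 4 5 6 2 2 7 0 4 → sum 30
Total = 70.
70 mod 10 = 0, so the number is valid.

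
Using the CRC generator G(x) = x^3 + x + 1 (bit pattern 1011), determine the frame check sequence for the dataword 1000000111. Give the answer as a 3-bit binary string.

Append 3 zeros: 1000000111000. Divide by 1011 (XOR where the leading bit is 1):
  pos 0: 1000 XOR 1011 = 0011
  pos 2: 1100 XOR 1011 = 0111
  pos 3: 1110 XOR 1011 = 0101
  pos 4: 1011 XOR 1011 = 0000
  pos 8: 1100 XOR 1011 = 0111
  pos 9: 1110 XOR 1011 = 0101
Remainder (last 3 bits) = 101. This is the CRC / FCS.

101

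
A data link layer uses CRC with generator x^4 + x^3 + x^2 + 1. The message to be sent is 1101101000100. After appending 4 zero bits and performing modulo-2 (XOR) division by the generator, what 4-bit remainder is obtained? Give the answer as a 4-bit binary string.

Append 4 zeros: 11011010001000000. Divide by 11101 (XOR where the leading bit is 1):
  pos 0: 11011 XOR 11101 = 00110
  pos 2: 11001 XOR 11101 = 00100
  pos 4: 10000 XOR 11101 = 01101
  pos 5: 11010 XOR 11101 = 00111
  pos 7: 11110 XOR 11101 = 00011
  pos 10: 11000 XOR 11101 = 00101
  pos 12: 10100 XOR 11101 = 01001
Remainder (last 4 bits) = 1001. This is the CRC / FCS.

1001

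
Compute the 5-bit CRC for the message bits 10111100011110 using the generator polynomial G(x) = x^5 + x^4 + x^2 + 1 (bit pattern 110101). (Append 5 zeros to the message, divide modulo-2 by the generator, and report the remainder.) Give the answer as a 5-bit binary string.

Append 5 zeros: 1011110001111000000. Divide by 110101 (XOR where the leading bit is 1):
  pos 0: 101111 XOR 110101 = 011010
  pos 1: 110100 XOR 110101 = 000001
  pos 6: 100111 XOR 110101 = 010010
  pos 7: 100101 XOR 110101 = 010000
  pos 8: 100000 XOR 110101 = 010101
  pos 9: 101010 XOR 110101 = 011111
  pos 10: 111110 XOR 110101 = 001011
  pos 12: 101100 XOR 110101 = 011001
  pos 13: 110010 XOR 110101 = 000111
Remainder (last 5 bits) = 00111. This is the CRC / FCS.

00111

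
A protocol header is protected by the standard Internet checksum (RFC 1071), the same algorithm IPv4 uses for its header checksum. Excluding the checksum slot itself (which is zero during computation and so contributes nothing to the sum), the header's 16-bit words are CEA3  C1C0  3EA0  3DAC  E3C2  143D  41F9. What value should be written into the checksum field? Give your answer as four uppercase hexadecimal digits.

B955

One's-complement addition (fold any carry out of bit 15 back into bit 0):
  0xCEA3 + 0xC1C0 = 0x19063 → wrap carry → 0x9064
  0x9064 + 0x3EA0 = 0x0CF04
  0xCF04 + 0x3DAC = 0x10CB0 → wrap carry → 0x0CB1
  0x0CB1 + 0xE3C2 = 0x0F073
  0xF073 + 0x143D = 0x104B0 → wrap carry → 0x04B1
  0x04B1 + 0x41F9 = 0x046AA
One's-complement sum = 0x46AA.
Checksum = ~0x46AA & 0xFFFF = 0xB955.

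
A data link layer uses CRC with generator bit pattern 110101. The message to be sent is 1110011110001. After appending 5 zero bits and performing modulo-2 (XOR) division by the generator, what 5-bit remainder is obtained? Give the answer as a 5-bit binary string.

Append 5 zeros: 111001111000100000. Divide by 110101 (XOR where the leading bit is 1):
  pos 0: 111001 XOR 110101 = 001100
  pos 2: 110011 XOR 110101 = 000110
  pos 5: 110100 XOR 110101 = 000001
  pos 10: 101000 XOR 110101 = 011101
  pos 11: 111010 XOR 110101 = 001111
Remainder (last 5 bits) = 11110. This is the CRC / FCS.

11110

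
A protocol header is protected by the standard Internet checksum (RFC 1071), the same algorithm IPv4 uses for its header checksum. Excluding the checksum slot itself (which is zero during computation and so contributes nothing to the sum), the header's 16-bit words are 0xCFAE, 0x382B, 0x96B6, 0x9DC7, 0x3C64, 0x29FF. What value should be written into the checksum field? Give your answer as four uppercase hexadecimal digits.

One's-complement addition (fold any carry out of bit 15 back into bit 0):
  0xCFAE + 0x382B = 0x107D9 → wrap carry → 0x07DA
  0x07DA + 0x96B6 = 0x09E90
  0x9E90 + 0x9DC7 = 0x13C57 → wrap carry → 0x3C58
  0x3C58 + 0x3C64 = 0x078BC
  0x78BC + 0x29FF = 0x0A2BB
One's-complement sum = 0xA2BB.
Checksum = ~0xA2BB & 0xFFFF = 0x5D44.

5D44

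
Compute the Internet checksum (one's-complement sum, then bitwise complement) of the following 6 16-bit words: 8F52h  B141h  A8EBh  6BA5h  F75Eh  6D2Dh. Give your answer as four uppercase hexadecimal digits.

One's-complement addition (fold any carry out of bit 15 back into bit 0):
  0x8F52 + 0xB141 = 0x14093 → wrap carry → 0x4094
  0x4094 + 0xA8EB = 0x0E97F
  0xE97F + 0x6BA5 = 0x15524 → wrap carry → 0x5525
  0x5525 + 0xF75E = 0x14C83 → wrap carry → 0x4C84
  0x4C84 + 0x6D2D = 0x0B9B1
One's-complement sum = 0xB9B1.
Checksum = ~0xB9B1 & 0xFFFF = 0x464E.

464E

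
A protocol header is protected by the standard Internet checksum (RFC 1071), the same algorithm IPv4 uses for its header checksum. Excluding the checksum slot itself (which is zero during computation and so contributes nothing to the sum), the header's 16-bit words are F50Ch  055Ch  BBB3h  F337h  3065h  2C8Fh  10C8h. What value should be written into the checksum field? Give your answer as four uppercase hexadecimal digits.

E8EE

One's-complement addition (fold any carry out of bit 15 back into bit 0):
  0xF50C + 0x055C = 0x0FA68
  0xFA68 + 0xBBB3 = 0x1B61B → wrap carry → 0xB61C
  0xB61C + 0xF337 = 0x1A953 → wrap carry → 0xA954
  0xA954 + 0x3065 = 0x0D9B9
  0xD9B9 + 0x2C8F = 0x10648 → wrap carry → 0x0649
  0x0649 + 0x10C8 = 0x01711
One's-complement sum = 0x1711.
Checksum = ~0x1711 & 0xFFFF = 0xE8EE.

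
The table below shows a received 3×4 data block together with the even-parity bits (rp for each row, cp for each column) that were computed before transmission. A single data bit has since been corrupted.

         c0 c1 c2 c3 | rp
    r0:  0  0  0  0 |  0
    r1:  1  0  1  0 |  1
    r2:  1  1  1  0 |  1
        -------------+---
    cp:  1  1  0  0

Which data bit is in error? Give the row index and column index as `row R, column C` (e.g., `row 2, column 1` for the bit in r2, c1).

Recompute each row's even parity and compare to rp:
  r0: data parity 0, sent rp 0 → ok
  r1: data parity 0, sent rp 1 → mismatch
  r2: data parity 1, sent rp 1 → ok
Recompute each column's even parity and compare to cp:
  c0: data parity 0, sent cp 1 → mismatch
  c1: data parity 1, sent cp 1 → ok
  c2: data parity 0, sent cp 0 → ok
  c3: data parity 0, sent cp 0 → ok
Exactly one row (r1) and one column (c0) fail → the flipped bit is at their intersection.

row 1, column 0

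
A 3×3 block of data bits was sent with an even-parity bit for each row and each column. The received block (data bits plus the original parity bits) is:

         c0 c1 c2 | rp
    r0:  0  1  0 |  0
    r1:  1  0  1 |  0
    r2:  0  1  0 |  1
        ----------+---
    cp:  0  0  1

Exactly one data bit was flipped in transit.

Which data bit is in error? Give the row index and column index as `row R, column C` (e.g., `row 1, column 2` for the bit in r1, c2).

row 0, column 0

Recompute each row's even parity and compare to rp:
  r0: data parity 1, sent rp 0 → mismatch
  r1: data parity 0, sent rp 0 → ok
  r2: data parity 1, sent rp 1 → ok
Recompute each column's even parity and compare to cp:
  c0: data parity 1, sent cp 0 → mismatch
  c1: data parity 0, sent cp 0 → ok
  c2: data parity 1, sent cp 1 → ok
Exactly one row (r0) and one column (c0) fail → the flipped bit is at their intersection.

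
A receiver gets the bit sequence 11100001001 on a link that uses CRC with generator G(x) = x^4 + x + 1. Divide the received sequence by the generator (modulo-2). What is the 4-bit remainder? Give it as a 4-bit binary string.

0001

Modulo-2 division of 11100001001 by 10011:
  pos 0: 11100 XOR 10011 = 01111
  pos 1: 11110 XOR 10011 = 01101
  pos 2: 11010 XOR 10011 = 01001
  pos 3: 10011 XOR 10011 = 00000
Remainder = 0001 (nonzero — an error is detected).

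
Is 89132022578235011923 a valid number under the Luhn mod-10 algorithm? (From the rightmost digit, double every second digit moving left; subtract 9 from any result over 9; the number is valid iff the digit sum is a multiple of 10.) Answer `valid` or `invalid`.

From the right, keep odd positions and double even positions (subtract 9 from any doubled value over 9):
  doubled (positions 2,4,...): 4 2 0 6 7 1 4 4 2 7 → sum 37
  kept (positions 1,3,...): 3 9 1 5 2 7 2 0 3 9 → sum 41
Total = 78.
78 mod 10 = 8, so the number is invalid.

invalid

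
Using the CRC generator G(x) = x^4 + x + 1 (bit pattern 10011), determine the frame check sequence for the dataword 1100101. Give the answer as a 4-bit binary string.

0010

Append 4 zeros: 11001010000. Divide by 10011 (XOR where the leading bit is 1):
  pos 0: 11001 XOR 10011 = 01010
  pos 1: 10100 XOR 10011 = 00111
  pos 3: 11110 XOR 10011 = 01101
  pos 4: 11010 XOR 10011 = 01001
  pos 5: 10010 XOR 10011 = 00001
Remainder (last 4 bits) = 0010. This is the CRC / FCS.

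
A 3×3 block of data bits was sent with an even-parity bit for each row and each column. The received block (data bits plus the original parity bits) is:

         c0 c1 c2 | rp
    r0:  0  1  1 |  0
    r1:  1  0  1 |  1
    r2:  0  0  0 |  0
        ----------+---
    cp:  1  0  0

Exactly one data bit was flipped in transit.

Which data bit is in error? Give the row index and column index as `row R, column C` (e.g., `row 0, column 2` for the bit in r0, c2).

Recompute each row's even parity and compare to rp:
  r0: data parity 0, sent rp 0 → ok
  r1: data parity 0, sent rp 1 → mismatch
  r2: data parity 0, sent rp 0 → ok
Recompute each column's even parity and compare to cp:
  c0: data parity 1, sent cp 1 → ok
  c1: data parity 1, sent cp 0 → mismatch
  c2: data parity 0, sent cp 0 → ok
Exactly one row (r1) and one column (c1) fail → the flipped bit is at their intersection.

row 1, column 1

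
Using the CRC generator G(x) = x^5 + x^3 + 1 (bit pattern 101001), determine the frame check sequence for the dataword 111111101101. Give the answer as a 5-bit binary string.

00000

Append 5 zeros: 11111110110100000. Divide by 101001 (XOR where the leading bit is 1):
  pos 0: 111111 XOR 101001 = 010110
  pos 1: 101101 XOR 101001 = 000100
  pos 4: 100011 XOR 101001 = 001010
  pos 6: 101001 XOR 101001 = 000000
Remainder (last 5 bits) = 00000. This is the CRC / FCS.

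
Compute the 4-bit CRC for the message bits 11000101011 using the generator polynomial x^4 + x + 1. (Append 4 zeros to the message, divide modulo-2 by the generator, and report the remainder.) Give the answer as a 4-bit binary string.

0000

Append 4 zeros: 110001010110000. Divide by 10011 (XOR where the leading bit is 1):
  pos 0: 11000 XOR 10011 = 01011
  pos 1: 10111 XOR 10011 = 00100
  pos 3: 10001 XOR 10011 = 00010
  pos 6: 10011 XOR 10011 = 00000
Remainder (last 4 bits) = 0000. This is the CRC / FCS.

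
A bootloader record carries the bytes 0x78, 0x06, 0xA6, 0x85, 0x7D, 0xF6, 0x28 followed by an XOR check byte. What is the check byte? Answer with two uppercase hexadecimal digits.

XOR the bytes together:
  start with 0x78
  0x78 ⊕ 0x06 = 0x7E
  0x7E ⊕ 0xA6 = 0xD8
  0xD8 ⊕ 0x85 = 0x5D
  0x5D ⊕ 0x7D = 0x20
  0x20 ⊕ 0xF6 = 0xD6
  0xD6 ⊕ 0x28 = 0xFE

FE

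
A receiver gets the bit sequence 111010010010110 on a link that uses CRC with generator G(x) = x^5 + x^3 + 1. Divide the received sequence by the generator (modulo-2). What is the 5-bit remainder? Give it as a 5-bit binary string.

Modulo-2 division of 111010010010110 by 101001:
  pos 0: 111010 XOR 101001 = 010011
  pos 1: 100110 XOR 101001 = 001111
  pos 3: 111110 XOR 101001 = 010111
  pos 4: 101110 XOR 101001 = 000111
  pos 7: 111101 XOR 101001 = 010100
  pos 8: 101001 XOR 101001 = 000000
Remainder = 00000 (zero — the frame passes the CRC check).

00000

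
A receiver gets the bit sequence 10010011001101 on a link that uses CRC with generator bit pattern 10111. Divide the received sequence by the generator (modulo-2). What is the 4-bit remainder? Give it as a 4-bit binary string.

0100

Modulo-2 division of 10010011001101 by 10111:
  pos 0: 10010 XOR 10111 = 00101
  pos 2: 10101 XOR 10111 = 00010
  pos 5: 10100 XOR 10111 = 00011
  pos 8: 11110 XOR 10111 = 01001
  pos 9: 10011 XOR 10111 = 00100
Remainder = 0100 (nonzero — an error is detected).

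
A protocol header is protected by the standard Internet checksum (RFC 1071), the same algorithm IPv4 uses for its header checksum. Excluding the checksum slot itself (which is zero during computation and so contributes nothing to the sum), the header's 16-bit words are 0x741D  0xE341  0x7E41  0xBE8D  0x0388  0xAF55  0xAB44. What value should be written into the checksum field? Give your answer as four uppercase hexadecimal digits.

One's-complement addition (fold any carry out of bit 15 back into bit 0):
  0x741D + 0xE341 = 0x1575E → wrap carry → 0x575F
  0x575F + 0x7E41 = 0x0D5A0
  0xD5A0 + 0xBE8D = 0x1942D → wrap carry → 0x942E
  0x942E + 0x0388 = 0x097B6
  0x97B6 + 0xAF55 = 0x1470B → wrap carry → 0x470C
  0x470C + 0xAB44 = 0x0F250
One's-complement sum = 0xF250.
Checksum = ~0xF250 & 0xFFFF = 0x0DAF.

0DAF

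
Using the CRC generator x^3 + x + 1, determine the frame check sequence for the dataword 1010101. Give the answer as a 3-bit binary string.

Append 3 zeros: 1010101000. Divide by 1011 (XOR where the leading bit is 1):
  pos 0: 1010 XOR 1011 = 0001
  pos 3: 1101 XOR 1011 = 0110
  pos 4: 1100 XOR 1011 = 0111
  pos 5: 1110 XOR 1011 = 0101
  pos 6: 1010 XOR 1011 = 0001
Remainder (last 3 bits) = 001. This is the CRC / FCS.

001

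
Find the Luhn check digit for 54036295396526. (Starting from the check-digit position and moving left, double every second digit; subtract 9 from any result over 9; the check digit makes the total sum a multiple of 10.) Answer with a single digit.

7

Partial digits right→left: 6 2 5 6 9 3 5 9 2 6 3 0 4 5
Double every second digit counting from the check-digit position (so the 1st, 3rd, 5th, ... of the partial from the right).
  doubled (with −9 where >9): 3 1 9 1 4 6 8 → sum 32
  kept as-is: 2 6 3 9 6 0 5 → sum 31
Total = 32 + 31 = 63.
Check digit = (10 − (63 mod 10)) mod 10 = 7.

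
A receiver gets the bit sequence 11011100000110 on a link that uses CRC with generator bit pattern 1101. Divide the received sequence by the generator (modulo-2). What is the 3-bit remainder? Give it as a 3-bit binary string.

Modulo-2 division of 11011100000110 by 1101:
  pos 0: 1101 XOR 1101 = 0000
  pos 4: 1100 XOR 1101 = 0001
  pos 7: 1000 XOR 1101 = 0101
  pos 8: 1011 XOR 1101 = 0110
  pos 9: 1101 XOR 1101 = 0000
Remainder = 000 (zero — the frame passes the CRC check).

000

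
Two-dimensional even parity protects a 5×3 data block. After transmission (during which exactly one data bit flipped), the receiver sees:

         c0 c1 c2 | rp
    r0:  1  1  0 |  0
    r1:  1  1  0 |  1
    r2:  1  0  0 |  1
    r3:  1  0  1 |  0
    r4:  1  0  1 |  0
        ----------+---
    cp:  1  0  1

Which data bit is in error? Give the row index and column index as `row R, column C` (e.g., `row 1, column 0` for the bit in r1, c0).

Recompute each row's even parity and compare to rp:
  r0: data parity 0, sent rp 0 → ok
  r1: data parity 0, sent rp 1 → mismatch
  r2: data parity 1, sent rp 1 → ok
  r3: data parity 0, sent rp 0 → ok
  r4: data parity 0, sent rp 0 → ok
Recompute each column's even parity and compare to cp:
  c0: data parity 1, sent cp 1 → ok
  c1: data parity 0, sent cp 0 → ok
  c2: data parity 0, sent cp 1 → mismatch
Exactly one row (r1) and one column (c2) fail → the flipped bit is at their intersection.

row 1, column 2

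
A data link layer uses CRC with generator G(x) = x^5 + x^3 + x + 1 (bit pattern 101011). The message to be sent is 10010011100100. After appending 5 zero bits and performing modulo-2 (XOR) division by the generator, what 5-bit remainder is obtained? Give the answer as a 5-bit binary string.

Append 5 zeros: 1001001110010000000. Divide by 101011 (XOR where the leading bit is 1):
  pos 0: 100100 XOR 101011 = 001111
  pos 2: 111111 XOR 101011 = 010100
  pos 3: 101001 XOR 101011 = 000010
  pos 7: 100010 XOR 101011 = 001001
  pos 9: 100100 XOR 101011 = 001111
  pos 11: 111100 XOR 101011 = 010111
  pos 12: 101110 XOR 101011 = 000101
Remainder (last 5 bits) = 01010. This is the CRC / FCS.

01010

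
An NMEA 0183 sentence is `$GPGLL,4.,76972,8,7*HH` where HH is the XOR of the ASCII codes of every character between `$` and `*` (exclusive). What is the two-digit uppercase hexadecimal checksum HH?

78

XOR the ASCII codes of the payload characters:
  'G' = 0x47 → acc = 0x47
  'P' = 0x50 → acc = 0x17
  'G' = 0x47 → acc = 0x50
  'L' = 0x4C → acc = 0x1C
  'L' = 0x4C → acc = 0x50
  ',' = 0x2C → acc = 0x7C
  '4' = 0x34 → acc = 0x48
  '.' = 0x2E → acc = 0x66
  ',' = 0x2C → acc = 0x4A
  '7' = 0x37 → acc = 0x7D
  '6' = 0x36 → acc = 0x4B
  '9' = 0x39 → acc = 0x72
  '7' = 0x37 → acc = 0x45
  '2' = 0x32 → acc = 0x77
  ',' = 0x2C → acc = 0x5B
  '8' = 0x38 → acc = 0x63
  ',' = 0x2C → acc = 0x4F
  '7' = 0x37 → acc = 0x78
Checksum = 0x78.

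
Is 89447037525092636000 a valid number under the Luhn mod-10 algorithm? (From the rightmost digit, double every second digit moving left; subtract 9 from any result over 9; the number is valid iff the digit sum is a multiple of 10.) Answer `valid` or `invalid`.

From the right, keep odd positions and double even positions (subtract 9 from any doubled value over 9):
  doubled (positions 2,4,...): 0 3 3 9 1 1 6 5 8 7 → sum 43
  kept (positions 1,3,...): 0 0 3 2 0 2 7 0 4 9 → sum 27
Total = 70.
70 mod 10 = 0, so the number is valid.

valid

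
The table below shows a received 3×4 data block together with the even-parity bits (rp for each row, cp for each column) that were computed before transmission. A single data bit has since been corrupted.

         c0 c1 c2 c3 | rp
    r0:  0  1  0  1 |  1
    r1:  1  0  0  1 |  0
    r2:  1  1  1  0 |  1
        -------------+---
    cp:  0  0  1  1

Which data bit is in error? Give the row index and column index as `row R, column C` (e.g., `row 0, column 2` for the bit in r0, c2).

Recompute each row's even parity and compare to rp:
  r0: data parity 0, sent rp 1 → mismatch
  r1: data parity 0, sent rp 0 → ok
  r2: data parity 1, sent rp 1 → ok
Recompute each column's even parity and compare to cp:
  c0: data parity 0, sent cp 0 → ok
  c1: data parity 0, sent cp 0 → ok
  c2: data parity 1, sent cp 1 → ok
  c3: data parity 0, sent cp 1 → mismatch
Exactly one row (r0) and one column (c3) fail → the flipped bit is at their intersection.

row 0, column 3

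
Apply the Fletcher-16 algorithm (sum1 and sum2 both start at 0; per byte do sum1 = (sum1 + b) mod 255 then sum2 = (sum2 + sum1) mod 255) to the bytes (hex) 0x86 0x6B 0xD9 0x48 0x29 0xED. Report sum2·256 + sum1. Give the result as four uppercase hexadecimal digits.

C02B

Running sums (mod 255):
  after byte 0 (0x86): sum1=134, sum2=134
  after byte 1 (0x6B): sum1=241, sum2=120
  after byte 2 (0xD9): sum1=203, sum2=68
  after byte 3 (0x48): sum1=20, sum2=88
  after byte 4 (0x29): sum1=61, sum2=149
  after byte 5 (0xED): sum1=43, sum2=192
Checksum = sum2·256 + sum1 = 192·256 + 43 = 49195 = 0xC02B.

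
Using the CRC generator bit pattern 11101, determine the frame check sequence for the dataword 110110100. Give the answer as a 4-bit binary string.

0010

Append 4 zeros: 1101101000000. Divide by 11101 (XOR where the leading bit is 1):
  pos 0: 11011 XOR 11101 = 00110
  pos 2: 11001 XOR 11101 = 00100
  pos 4: 10000 XOR 11101 = 01101
  pos 5: 11010 XOR 11101 = 00111
  pos 7: 11100 XOR 11101 = 00001
Remainder (last 4 bits) = 0010. This is the CRC / FCS.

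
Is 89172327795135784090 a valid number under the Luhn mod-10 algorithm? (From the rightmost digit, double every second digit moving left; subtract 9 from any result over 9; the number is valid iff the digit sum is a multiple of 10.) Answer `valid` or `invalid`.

valid

From the right, keep odd positions and double even positions (subtract 9 from any doubled value over 9):
  doubled (positions 2,4,...): 9 8 5 6 1 5 4 4 2 7 → sum 51
  kept (positions 1,3,...): 0 0 8 5 1 9 7 3 7 9 → sum 49
Total = 100.
100 mod 10 = 0, so the number is valid.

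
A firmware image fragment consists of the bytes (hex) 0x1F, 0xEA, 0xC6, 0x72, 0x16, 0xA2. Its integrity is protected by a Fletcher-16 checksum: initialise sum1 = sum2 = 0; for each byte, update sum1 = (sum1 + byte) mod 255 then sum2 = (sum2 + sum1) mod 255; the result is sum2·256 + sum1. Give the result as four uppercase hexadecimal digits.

92FB

Running sums (mod 255):
  after byte 0 (0x1F): sum1=31, sum2=31
  after byte 1 (0xEA): sum1=10, sum2=41
  after byte 2 (0xC6): sum1=208, sum2=249
  after byte 3 (0x72): sum1=67, sum2=61
  after byte 4 (0x16): sum1=89, sum2=150
  after byte 5 (0xA2): sum1=251, sum2=146
Checksum = sum2·256 + sum1 = 146·256 + 251 = 37627 = 0x92FB.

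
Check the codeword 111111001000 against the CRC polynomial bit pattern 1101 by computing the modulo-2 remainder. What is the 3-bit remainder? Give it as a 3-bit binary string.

Modulo-2 division of 111111001000 by 1101:
  pos 0: 1111 XOR 1101 = 0010
  pos 2: 1011 XOR 1101 = 0110
  pos 3: 1100 XOR 1101 = 0001
  pos 6: 1010 XOR 1101 = 0111
  pos 7: 1110 XOR 1101 = 0011
Remainder = 110 (nonzero — an error is detected).

110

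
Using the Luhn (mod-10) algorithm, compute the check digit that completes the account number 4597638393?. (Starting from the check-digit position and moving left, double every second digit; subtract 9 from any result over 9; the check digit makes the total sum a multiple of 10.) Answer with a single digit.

0

Partial digits right→left: 3 9 3 8 3 6 7 9 5 4
Double every second digit counting from the check-digit position (so the 1st, 3rd, 5th, ... of the partial from the right).
  doubled (with −9 where >9): 6 6 6 5 1 → sum 24
  kept as-is: 9 8 6 9 4 → sum 36
Total = 24 + 36 = 60.
Check digit = (10 − (60 mod 10)) mod 10 = 0.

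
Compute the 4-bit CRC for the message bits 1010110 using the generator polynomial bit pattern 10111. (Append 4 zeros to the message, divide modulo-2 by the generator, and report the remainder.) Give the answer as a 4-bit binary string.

1111

Append 4 zeros: 10101100000. Divide by 10111 (XOR where the leading bit is 1):
  pos 0: 10101 XOR 10111 = 00010
  pos 3: 10100 XOR 10111 = 00011
  pos 6: 11000 XOR 10111 = 01111
Remainder (last 4 bits) = 1111. This is the CRC / FCS.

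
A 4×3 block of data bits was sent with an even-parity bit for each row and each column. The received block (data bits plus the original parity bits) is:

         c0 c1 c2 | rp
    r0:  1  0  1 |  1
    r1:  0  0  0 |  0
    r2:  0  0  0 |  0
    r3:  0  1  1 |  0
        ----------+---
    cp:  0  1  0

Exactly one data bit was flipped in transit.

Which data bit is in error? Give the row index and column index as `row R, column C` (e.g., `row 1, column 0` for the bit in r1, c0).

row 0, column 0

Recompute each row's even parity and compare to rp:
  r0: data parity 0, sent rp 1 → mismatch
  r1: data parity 0, sent rp 0 → ok
  r2: data parity 0, sent rp 0 → ok
  r3: data parity 0, sent rp 0 → ok
Recompute each column's even parity and compare to cp:
  c0: data parity 1, sent cp 0 → mismatch
  c1: data parity 1, sent cp 1 → ok
  c2: data parity 0, sent cp 0 → ok
Exactly one row (r0) and one column (c0) fail → the flipped bit is at their intersection.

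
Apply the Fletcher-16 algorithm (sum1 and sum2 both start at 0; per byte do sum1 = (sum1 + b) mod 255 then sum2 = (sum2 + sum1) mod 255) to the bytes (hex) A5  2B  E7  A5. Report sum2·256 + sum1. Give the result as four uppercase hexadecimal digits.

Running sums (mod 255):
  after byte 0 (A5): sum1=165, sum2=165
  after byte 1 (2B): sum1=208, sum2=118
  after byte 2 (E7): sum1=184, sum2=47
  after byte 3 (A5): sum1=94, sum2=141
Checksum = sum2·256 + sum1 = 141·256 + 94 = 36190 = 0x8D5E.

8D5E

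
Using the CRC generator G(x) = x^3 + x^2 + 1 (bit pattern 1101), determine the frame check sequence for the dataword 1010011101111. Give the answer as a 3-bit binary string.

000

Append 3 zeros: 1010011101111000. Divide by 1101 (XOR where the leading bit is 1):
  pos 0: 1010 XOR 1101 = 0111
  pos 1: 1110 XOR 1101 = 0011
  pos 3: 1111 XOR 1101 = 0010
  pos 5: 1010 XOR 1101 = 0111
  pos 6: 1111 XOR 1101 = 0010
  pos 8: 1011 XOR 1101 = 0110
  pos 9: 1101 XOR 1101 = 0000
Remainder (last 3 bits) = 000. This is the CRC / FCS.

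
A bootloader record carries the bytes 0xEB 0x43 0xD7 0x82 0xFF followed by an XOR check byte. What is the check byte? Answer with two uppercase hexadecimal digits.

02

XOR the bytes together:
  start with 0xEB
  0xEB ⊕ 0x43 = 0xA8
  0xA8 ⊕ 0xD7 = 0x7F
  0x7F ⊕ 0x82 = 0xFD
  0xFD ⊕ 0xFF = 0x02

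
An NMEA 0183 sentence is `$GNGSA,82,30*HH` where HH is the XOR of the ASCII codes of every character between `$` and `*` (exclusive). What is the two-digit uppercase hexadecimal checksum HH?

55

XOR the ASCII codes of the payload characters:
  'G' = 0x47 → acc = 0x47
  'N' = 0x4E → acc = 0x09
  'G' = 0x47 → acc = 0x4E
  'S' = 0x53 → acc = 0x1D
  'A' = 0x41 → acc = 0x5C
  ',' = 0x2C → acc = 0x70
  '8' = 0x38 → acc = 0x48
  '2' = 0x32 → acc = 0x7A
  ',' = 0x2C → acc = 0x56
  '3' = 0x33 → acc = 0x65
  '0' = 0x30 → acc = 0x55
Checksum = 0x55.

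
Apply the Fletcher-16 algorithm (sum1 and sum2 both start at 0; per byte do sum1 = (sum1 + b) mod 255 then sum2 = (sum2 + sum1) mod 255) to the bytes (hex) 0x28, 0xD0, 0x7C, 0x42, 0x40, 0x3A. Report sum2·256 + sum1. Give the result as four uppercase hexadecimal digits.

7832

Running sums (mod 255):
  after byte 0 (0x28): sum1=40, sum2=40
  after byte 1 (0xD0): sum1=248, sum2=33
  after byte 2 (0x7C): sum1=117, sum2=150
  after byte 3 (0x42): sum1=183, sum2=78
  after byte 4 (0x40): sum1=247, sum2=70
  after byte 5 (0x3A): sum1=50, sum2=120
Checksum = sum2·256 + sum1 = 120·256 + 50 = 30770 = 0x7832.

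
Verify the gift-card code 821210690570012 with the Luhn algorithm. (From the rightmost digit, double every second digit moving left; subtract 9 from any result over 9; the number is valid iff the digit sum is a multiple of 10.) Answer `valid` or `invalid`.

invalid

From the right, keep odd positions and double even positions (subtract 9 from any doubled value over 9):
  doubled (positions 2,4,...): 2 0 1 9 0 4 4 → sum 20
  kept (positions 1,3,...): 2 0 7 0 6 1 1 8 → sum 25
Total = 45.
45 mod 10 = 5, so the number is invalid.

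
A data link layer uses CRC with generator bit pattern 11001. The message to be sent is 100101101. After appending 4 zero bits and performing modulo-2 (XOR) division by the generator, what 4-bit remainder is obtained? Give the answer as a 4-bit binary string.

0111

Append 4 zeros: 1001011010000. Divide by 11001 (XOR where the leading bit is 1):
  pos 0: 10010 XOR 11001 = 01011
  pos 1: 10111 XOR 11001 = 01110
  pos 2: 11101 XOR 11001 = 00100
  pos 4: 10001 XOR 11001 = 01000
  pos 5: 10000 XOR 11001 = 01001
  pos 6: 10010 XOR 11001 = 01011
  pos 7: 10110 XOR 11001 = 01111
  pos 8: 11110 XOR 11001 = 00111
Remainder (last 4 bits) = 0111. This is the CRC / FCS.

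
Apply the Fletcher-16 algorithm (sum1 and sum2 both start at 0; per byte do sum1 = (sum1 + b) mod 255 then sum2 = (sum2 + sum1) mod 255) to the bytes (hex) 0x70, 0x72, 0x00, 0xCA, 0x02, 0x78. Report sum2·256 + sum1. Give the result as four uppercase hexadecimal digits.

Running sums (mod 255):
  after byte 0 (0x70): sum1=112, sum2=112
  after byte 1 (0x72): sum1=226, sum2=83
  after byte 2 (0x00): sum1=226, sum2=54
  after byte 3 (0xCA): sum1=173, sum2=227
  after byte 4 (0x02): sum1=175, sum2=147
  after byte 5 (0x78): sum1=40, sum2=187
Checksum = sum2·256 + sum1 = 187·256 + 40 = 47912 = 0xBB28.

BB28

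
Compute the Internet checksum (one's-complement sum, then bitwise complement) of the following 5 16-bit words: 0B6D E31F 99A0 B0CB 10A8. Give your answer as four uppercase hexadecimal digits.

One's-complement addition (fold any carry out of bit 15 back into bit 0):
  0x0B6D + 0xE31F = 0x0EE8C
  0xEE8C + 0x99A0 = 0x1882C → wrap carry → 0x882D
  0x882D + 0xB0CB = 0x138F8 → wrap carry → 0x38F9
  0x38F9 + 0x10A8 = 0x049A1
One's-complement sum = 0x49A1.
Checksum = ~0x49A1 & 0xFFFF = 0xB65E.

B65E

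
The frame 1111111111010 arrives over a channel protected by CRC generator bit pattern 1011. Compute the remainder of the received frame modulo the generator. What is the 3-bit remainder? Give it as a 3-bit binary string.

Modulo-2 division of 1111111111010 by 1011:
  pos 0: 1111 XOR 1011 = 0100
  pos 1: 1001 XOR 1011 = 0010
  pos 3: 1011 XOR 1011 = 0000
  pos 7: 1110 XOR 1011 = 0101
  pos 8: 1011 XOR 1011 = 0000
Remainder = 000 (zero — the frame passes the CRC check).

000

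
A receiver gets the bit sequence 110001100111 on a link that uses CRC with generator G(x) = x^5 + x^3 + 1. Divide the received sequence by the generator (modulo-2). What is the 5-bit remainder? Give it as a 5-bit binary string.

00000

Modulo-2 division of 110001100111 by 101001:
  pos 0: 110001 XOR 101001 = 011000
  pos 1: 110001 XOR 101001 = 011000
  pos 2: 110000 XOR 101001 = 011001
  pos 3: 110010 XOR 101001 = 011011
  pos 4: 110111 XOR 101001 = 011110
  pos 5: 111101 XOR 101001 = 010100
  pos 6: 101001 XOR 101001 = 000000
Remainder = 00000 (zero — the frame passes the CRC check).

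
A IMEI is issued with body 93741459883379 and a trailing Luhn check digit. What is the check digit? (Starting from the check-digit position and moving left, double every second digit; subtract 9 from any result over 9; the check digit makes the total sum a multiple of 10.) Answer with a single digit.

7

Partial digits right→left: 9 7 3 3 8 8 9 5 4 1 4 7 3 9
Double every second digit counting from the check-digit position (so the 1st, 3rd, 5th, ... of the partial from the right).
  doubled (with −9 where >9): 9 6 7 9 8 8 6 → sum 53
  kept as-is: 7 3 8 5 1 7 9 → sum 40
Total = 53 + 40 = 93.
Check digit = (10 − (93 mod 10)) mod 10 = 7.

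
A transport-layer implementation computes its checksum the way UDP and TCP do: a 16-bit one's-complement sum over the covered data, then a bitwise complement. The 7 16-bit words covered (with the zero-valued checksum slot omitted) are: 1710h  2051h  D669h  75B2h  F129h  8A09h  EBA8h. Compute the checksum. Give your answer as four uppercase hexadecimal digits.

One's-complement addition (fold any carry out of bit 15 back into bit 0):
  0x1710 + 0x2051 = 0x03761
  0x3761 + 0xD669 = 0x10DCA → wrap carry → 0x0DCB
  0x0DCB + 0x75B2 = 0x0837D
  0x837D + 0xF129 = 0x174A6 → wrap carry → 0x74A7
  0x74A7 + 0x8A09 = 0x0FEB0
  0xFEB0 + 0xEBA8 = 0x1EA58 → wrap carry → 0xEA59
One's-complement sum = 0xEA59.
Checksum = ~0xEA59 & 0xFFFF = 0x15A6.

15A6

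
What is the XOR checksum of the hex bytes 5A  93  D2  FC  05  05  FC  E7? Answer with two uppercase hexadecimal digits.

XOR the bytes together:
  start with 0x5A
  0x5A ⊕ 0x93 = 0xC9
  0xC9 ⊕ 0xD2 = 0x1B
  0x1B ⊕ 0xFC = 0xE7
  0xE7 ⊕ 0x05 = 0xE2
  0xE2 ⊕ 0x05 = 0xE7
  0xE7 ⊕ 0xFC = 0x1B
  0x1B ⊕ 0xE7 = 0xFC

FC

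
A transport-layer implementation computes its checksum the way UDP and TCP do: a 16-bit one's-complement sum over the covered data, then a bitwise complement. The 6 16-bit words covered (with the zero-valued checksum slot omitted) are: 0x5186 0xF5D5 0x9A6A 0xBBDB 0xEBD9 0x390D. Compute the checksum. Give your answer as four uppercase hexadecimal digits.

3D76

One's-complement addition (fold any carry out of bit 15 back into bit 0):
  0x5186 + 0xF5D5 = 0x1475B → wrap carry → 0x475C
  0x475C + 0x9A6A = 0x0E1C6
  0xE1C6 + 0xBBDB = 0x19DA1 → wrap carry → 0x9DA2
  0x9DA2 + 0xEBD9 = 0x1897B → wrap carry → 0x897C
  0x897C + 0x390D = 0x0C289
One's-complement sum = 0xC289.
Checksum = ~0xC289 & 0xFFFF = 0x3D76.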